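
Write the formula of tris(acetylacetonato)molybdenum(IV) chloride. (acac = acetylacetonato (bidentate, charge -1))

[Mo(acac)3]Cl

Ligands: 3 acetylacetonato (acac, -1). Ligand charge sum = -3.
With Mo in oxidation state +4, the complex ion is [Mo...]^1+.
Charge balance with chloride (-1) requires 1 complex ion per 1 chloride.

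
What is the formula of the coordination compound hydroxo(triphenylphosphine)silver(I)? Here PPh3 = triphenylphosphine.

[Ag(OH)(PPh3)]

Ligands: 1 triphenylphosphine (PPh3, neutral), 1 hydroxo (OH, -1). Ligand charge sum = -1.
With Ag in oxidation state +1, the complex ion is [Ag...].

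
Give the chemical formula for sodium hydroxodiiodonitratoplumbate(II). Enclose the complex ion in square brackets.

Ligands: 2 iodo (I, -1), 1 nitrato (NO3, -1), 1 hydroxo (OH, -1). Ligand charge sum = -4.
With Pb in oxidation state +2, the complex ion is [Pb...]^2−.
Charge balance with sodium (+1) requires 1 complex ion per 2 sodium.

Na2[PbI2(NO3)(OH)]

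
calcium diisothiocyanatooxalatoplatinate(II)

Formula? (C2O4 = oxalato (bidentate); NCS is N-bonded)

Ca[Pt(C2O4)(NCS)2]

Ligands: 1 oxalato (C2O4, -2), 2 isothiocyanato (NCS, -1). Ligand charge sum = -4.
Charge balance with calcium (+2) requires 1 complex ion per 1 calcium.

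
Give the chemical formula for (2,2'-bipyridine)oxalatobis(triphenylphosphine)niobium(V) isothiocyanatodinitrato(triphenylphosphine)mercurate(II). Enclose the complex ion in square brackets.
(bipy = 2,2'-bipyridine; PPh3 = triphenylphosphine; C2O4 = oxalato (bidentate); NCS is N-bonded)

Cation [Nb…]: ligand charges -2, Nb(V) ⇒ ion charge 3+.
Anion [Hg…]: ligand charges -3, Hg(II) ⇒ ion charge 1−.
One 3+ cation requires 3 of the 1− anion.

[Nb(bipy)(C2O4)(PPh3)2][Hg(NCS)(NO3)2(PPh3)]3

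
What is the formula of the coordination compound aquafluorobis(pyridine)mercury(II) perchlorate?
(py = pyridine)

Ligands: 1 fluoro (F, -1), 1 aqua (H2O, neutral), 2 pyridine (py, neutral). Ligand charge sum = -1.
Charge balance with perchlorate (-1) requires 1 complex ion per 1 perchlorate.

[HgF(H2O)(py)2]ClO4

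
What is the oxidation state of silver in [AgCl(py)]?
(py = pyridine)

No counter-ion: the bracketed complex is neutral.
Ligand charges: 1×py neutral; 1×Cl = -1; sum -1.
Ag + (-1) = 0 ⇒ Ag is +1.

+1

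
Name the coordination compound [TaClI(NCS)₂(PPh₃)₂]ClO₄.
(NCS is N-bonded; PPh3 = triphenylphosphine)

The 1 perchlorate counter-ion carries a total charge of -1, so each complex ion is 1+.
Ligand charges: 2×isothiocyanato (-1 each), 2×triphenylphosphine (neutral), 1×iodo (-1 each), 1×chloro (-1 each); total -4. So Ta + (-4) = 1+, giving Ta = +5.
Ligands are named alphabetically: chloro before iodo before isothiocyanato before triphenylphosphine.

chloroiododiisothiocyanatobis(triphenylphosphine)tantalum(V) perchlorate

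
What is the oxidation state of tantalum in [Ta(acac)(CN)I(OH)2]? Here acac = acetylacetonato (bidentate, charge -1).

+5

No counter-ion: the bracketed complex is neutral.
Ligand charges: 1×acac = -1; 1×I = -1; 1×CN = -1; 2×OH = -2; sum -5.
Ta + (-5) = 0 ⇒ Ta is +5.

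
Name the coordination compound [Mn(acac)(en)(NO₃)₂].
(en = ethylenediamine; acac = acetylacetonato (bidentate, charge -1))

There is no counter-ion, so the complex is neutral overall.
Ligand charges: 2×nitrato (-1 each), 1×ethylenediamine (neutral), 1×acetylacetonato (-1 each); total -3. So Mn + (-3) = 0, giving Mn = +3.
Ligands are named alphabetically: acetylacetonato before ethylenediamine before nitrato.

(acetylacetonato)(ethylenediamine)dinitratomanganese(III)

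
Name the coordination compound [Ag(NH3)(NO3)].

amminenitratosilver(I)

There is no counter-ion, so the complex is neutral overall.
Ligand charges: 1×nitrato (-1 each), 1×ammine (neutral); total -1. So Ag + (-1) = 0, giving Ag = +1.
Ligands are named alphabetically: ammine before nitrato.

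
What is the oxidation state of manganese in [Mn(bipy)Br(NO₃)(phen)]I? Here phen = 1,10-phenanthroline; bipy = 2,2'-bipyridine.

+3

1 iodide outside the brackets (-1 each) → the complex ion is 1+.
Ligand charges: 1×phen neutral; 1×Br = -1; 1×bipy neutral; 1×NO3 = -1; sum -2.
Mn + (-2) = 1+ ⇒ Mn is +3.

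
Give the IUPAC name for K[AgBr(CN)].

potassium bromocyanoargentate(I)

The 1 potassium counter-ion carries a total charge of +1, so each complex ion is 1−.
Ligand charges: 1×cyano (-1 each), 1×bromo (-1 each); total -2. So Ag + (-2) = 1−, giving Ag = +1.
The complex ion is anionic, so silver takes the -ate form argentate(I).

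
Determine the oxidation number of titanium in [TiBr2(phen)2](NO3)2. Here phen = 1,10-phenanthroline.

+4

2 nitrate outside the brackets (-1 each) → the complex ion is 2+.
Ligand charges: 2×phen neutral; 2×Br = -2; sum -2.
Ti + (-2) = 2+ ⇒ Ti is +4.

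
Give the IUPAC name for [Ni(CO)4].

tetracarbonylnickel(0)

There is no counter-ion, so the complex is neutral overall.
Ligand charges: 4×carbonyl (neutral); total 0. So Ni + (0) = 0, giving Ni = 0.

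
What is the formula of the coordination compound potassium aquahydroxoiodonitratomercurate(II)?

Ligands: 1 iodo (I, -1), 1 aqua (H2O, neutral), 1 hydroxo (OH, -1), 1 nitrato (NO3, -1). Ligand charge sum = -3.
With Hg in oxidation state +2, the complex ion is [Hg...]^1−.
Charge balance with potassium (+1) requires 1 complex ion per 1 potassium.

K[Hg(H2O)I(NO3)(OH)]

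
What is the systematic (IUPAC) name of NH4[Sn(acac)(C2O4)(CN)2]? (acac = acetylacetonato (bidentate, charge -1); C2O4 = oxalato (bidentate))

The 1 ammonium counter-ion carries a total charge of +1, so each complex ion is 1−.
Ligand charges: 1×acetylacetonato (-1 each), 2×cyano (-1 each), 1×oxalato (-2 each); total -5. So Sn + (-5) = 1−, giving Sn = +4.
Ligands are named alphabetically: acetylacetonato before cyano before oxalato.
The complex ion is anionic, so tin takes the -ate form stannate(IV).

ammonium (acetylacetonato)dicyanooxalatostannate(IV)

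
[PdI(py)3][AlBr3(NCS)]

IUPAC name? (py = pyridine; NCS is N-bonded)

Both ions are complex: the cation is named first with the plain metal name, the anion second with the -ate form; each ion's ligands are alphabetised independently.
Aluminium is always +3 in its complexes; the anion's ligand charges sum to -4, so the complex anion is 1−.
A 1:1 salt means the cation carries the equal and opposite charge, 1+.
Cation: ligand charges sum to -1; for the ion to be 1+, Pd = +2.

iodotris(pyridine)palladium(II) tribromoisothiocyanatoaluminate(III)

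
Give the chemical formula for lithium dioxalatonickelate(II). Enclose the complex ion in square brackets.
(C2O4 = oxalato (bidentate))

Li2[Ni(C2O4)2]

Ligands: 2 oxalato (C2O4, -2). Ligand charge sum = -4.
With Ni in oxidation state +2, the complex ion is [Ni...]^2−.
Charge balance with lithium (+1) requires 1 complex ion per 2 lithium.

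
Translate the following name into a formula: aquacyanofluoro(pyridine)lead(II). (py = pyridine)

[Pb(CN)F(H2O)(py)]

Ligands: 1 pyridine (py, neutral), 1 fluoro (F, -1), 1 cyano (CN, -1), 1 aqua (H2O, neutral). Ligand charge sum = -2.
With Pb in oxidation state +2, the complex ion is [Pb...].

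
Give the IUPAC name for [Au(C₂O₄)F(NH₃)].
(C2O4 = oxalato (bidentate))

There is no counter-ion, so the complex is neutral overall.
Ligand charges: 1×fluoro (-1 each), 1×ammine (neutral), 1×oxalato (-2 each); total -3. So Au + (-3) = 0, giving Au = +3.
Ligands are named alphabetically: ammine before fluoro before oxalato.

amminefluorooxalatogold(III)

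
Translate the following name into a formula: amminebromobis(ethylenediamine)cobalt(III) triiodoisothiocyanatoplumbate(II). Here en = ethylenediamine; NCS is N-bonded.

[CoBr(en)2(NH3)][PbI3(NCS)]

Cation [Co…]: ligand charges -1, Co(III) ⇒ ion charge 2+.
Anion [Pb…]: ligand charges -4, Pb(II) ⇒ ion charge 2−.
One 2+ cation balances one 2− anion.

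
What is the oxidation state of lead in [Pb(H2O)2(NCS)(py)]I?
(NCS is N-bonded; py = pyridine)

1 iodide outside the brackets (-1 each) → the complex ion is 1+.
Ligand charges: 1×NCS = -1; 1×py neutral; 2×H2O neutral; sum -1.
Pb + (-1) = 1+ ⇒ Pb is +2.

+2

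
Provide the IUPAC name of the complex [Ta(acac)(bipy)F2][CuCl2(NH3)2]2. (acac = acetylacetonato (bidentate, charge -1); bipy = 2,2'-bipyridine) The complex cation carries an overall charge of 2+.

Both ions are complex: the cation is named first with the plain metal name, the anion second with the -ate form; each ion's ligands are alphabetised independently.
The complex cation is given as 2+; its ligand charges sum to -3, so Ta = +5.
With 2 anions per cation, each anion must be 2/2 = 1−.
Anion: ligand charges sum to -2; for the ion to be 1−, Cu = +1.

(acetylacetonato)(2,2'-bipyridine)difluorotantalum(V) diamminedichlorocuprate(I)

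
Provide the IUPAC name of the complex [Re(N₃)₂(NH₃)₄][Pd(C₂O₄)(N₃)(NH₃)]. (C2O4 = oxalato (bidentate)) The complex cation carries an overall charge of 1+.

tetraamminediazidorhenium(III) ammineazidooxalatopalladate(II)

The complex cation is given as 1+; its ligand charges sum to -2, so Re = +3.
A 1:1 salt means the anion carries the equal and opposite charge, 1−.
Anion: ligand charges sum to -3; for the ion to be 1−, Pd = +2.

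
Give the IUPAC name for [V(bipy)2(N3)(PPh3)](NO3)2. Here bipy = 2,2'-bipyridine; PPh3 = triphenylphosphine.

azidobis(2,2'-bipyridine)(triphenylphosphine)vanadium(III) nitrate

The 2 nitrate counter-ions carry a total charge of -2, so each complex ion is 2+.
Ligand charges: 2×2,2'-bipyridine (neutral), 1×azido (-1 each), 1×triphenylphosphine (neutral); total -1. So V + (-1) = 2+, giving V = +3.
Ligands are named alphabetically: azido before bipyridine before triphenylphosphine.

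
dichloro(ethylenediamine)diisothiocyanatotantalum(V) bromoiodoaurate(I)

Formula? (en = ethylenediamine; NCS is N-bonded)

Cation [Ta…]: ligand charges -4, Ta(V) ⇒ ion charge 1+.
Anion [Au…]: ligand charges -2, Au(I) ⇒ ion charge 1−.

[TaCl2(en)(NCS)2][AuBrI]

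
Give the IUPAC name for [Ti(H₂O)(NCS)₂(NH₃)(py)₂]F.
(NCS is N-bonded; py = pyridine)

ammineaquadiisothiocyanatobis(pyridine)titanium(III) fluoride

The 1 fluoride counter-ion carries a total charge of -1, so each complex ion is 1+.
Ligand charges: 2×isothiocyanato (-1 each), 1×ammine (neutral), 2×pyridine (neutral), 1×aqua (neutral); total -2. So Ti + (-2) = 1+, giving Ti = +3.
Ligands are named alphabetically: ammine before aqua before isothiocyanato before pyridine.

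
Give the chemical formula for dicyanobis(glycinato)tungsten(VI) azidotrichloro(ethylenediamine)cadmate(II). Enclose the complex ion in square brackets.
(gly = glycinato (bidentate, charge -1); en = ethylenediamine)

Cation [W…]: ligand charges -4, W(VI) ⇒ ion charge 2+.
Anion [Cd…]: ligand charges -4, Cd(II) ⇒ ion charge 2−.
One 2+ cation balances one 2− anion.

[W(CN)2(gly)2][CdCl3(en)(N3)]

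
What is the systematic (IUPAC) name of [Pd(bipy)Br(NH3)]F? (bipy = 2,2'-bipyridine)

The 1 fluoride counter-ion carries a total charge of -1, so each complex ion is 1+.
Ligand charges: 1×2,2'-bipyridine (neutral), 1×ammine (neutral), 1×bromo (-1 each); total -1. So Pd + (-1) = 1+, giving Pd = +2.
Ligands are named alphabetically: ammine before bipyridine before bromo.

ammine(2,2'-bipyridine)bromopalladium(II) fluoride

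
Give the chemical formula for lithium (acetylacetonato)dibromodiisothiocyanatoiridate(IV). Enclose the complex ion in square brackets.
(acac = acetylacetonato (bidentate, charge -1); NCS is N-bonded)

Ligands: 1 acetylacetonato (acac, -1), 2 isothiocyanato (NCS, -1), 2 bromo (Br, -1). Ligand charge sum = -5.
Charge balance with lithium (+1) requires 1 complex ion per 1 lithium.

Li[Ir(acac)Br2(NCS)2]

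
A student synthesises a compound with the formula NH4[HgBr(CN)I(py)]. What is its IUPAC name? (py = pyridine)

The 1 ammonium counter-ion carries a total charge of +1, so each complex ion is 1−.
Ligand charges: 1×cyano (-1 each), 1×pyridine (neutral), 1×iodo (-1 each), 1×bromo (-1 each); total -3. So Hg + (-3) = 1−, giving Hg = +2.
Ligands are named alphabetically: bromo before cyano before iodo before pyridine.
The complex ion is anionic, so mercury takes the -ate form mercurate(II).

ammonium bromocyanoiodo(pyridine)mercurate(II)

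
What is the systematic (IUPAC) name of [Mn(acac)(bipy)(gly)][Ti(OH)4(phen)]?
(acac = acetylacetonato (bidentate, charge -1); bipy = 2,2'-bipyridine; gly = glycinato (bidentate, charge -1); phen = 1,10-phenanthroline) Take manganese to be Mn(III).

(acetylacetonato)(2,2'-bipyridine)(glycinato)manganese(III) tetrahydroxo(1,10-phenanthroline)titanate(III)

Mn is given as +3; the cation's ligand charges sum to -2, so the complex cation is 1+.
A 1:1 salt means the anion carries the equal and opposite charge, 1−.
Anion: ligand charges sum to -4; for the ion to be 1−, Ti = +3.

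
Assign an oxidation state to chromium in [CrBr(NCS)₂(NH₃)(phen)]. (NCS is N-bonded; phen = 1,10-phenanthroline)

+3

No counter-ion: the bracketed complex is neutral.
Ligand charges: 1×Br = -1; 1×NH3 neutral; 2×NCS = -2; 1×phen neutral; sum -3.
Cr + (-3) = 0 ⇒ Cr is +3.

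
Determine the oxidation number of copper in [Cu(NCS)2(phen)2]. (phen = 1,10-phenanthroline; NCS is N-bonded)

+2

No counter-ion: the bracketed complex is neutral.
Ligand charges: 2×phen neutral; 2×NCS = -2; sum -2.
Cu + (-2) = 0 ⇒ Cu is +2.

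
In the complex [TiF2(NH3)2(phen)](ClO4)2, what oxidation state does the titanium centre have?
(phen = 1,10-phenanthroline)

+4

2 perchlorate outside the brackets (-1 each) → the complex ion is 2+.
Ligand charges: 2×NH3 neutral; 2×F = -2; 1×phen neutral; sum -2.
Ti + (-2) = 2+ ⇒ Ti is +4.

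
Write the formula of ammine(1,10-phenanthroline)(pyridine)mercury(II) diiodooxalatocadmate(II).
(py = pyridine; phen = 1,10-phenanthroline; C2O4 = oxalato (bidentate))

Cation [Hg…]: ligand charges 0, Hg(II) ⇒ ion charge 2+.
Anion [Cd…]: ligand charges -4, Cd(II) ⇒ ion charge 2−.

[Hg(NH3)(phen)(py)][Cd(C2O4)I2]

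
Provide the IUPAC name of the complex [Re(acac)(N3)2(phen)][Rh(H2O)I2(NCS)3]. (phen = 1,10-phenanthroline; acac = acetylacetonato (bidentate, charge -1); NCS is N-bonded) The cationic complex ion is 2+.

Both ions are complex: the cation is named first with the plain metal name, the anion second with the -ate form; each ion's ligands are alphabetised independently.
The complex cation is given as 2+; its ligand charges sum to -3, so Re = +5.
A 1:1 salt means the anion carries the equal and opposite charge, 2−.
Anion: ligand charges sum to -5; for the ion to be 2−, Rh = +3.

(acetylacetonato)diazido(1,10-phenanthroline)rhenium(V) aquadiiodotriisothiocyanatorhodate(III)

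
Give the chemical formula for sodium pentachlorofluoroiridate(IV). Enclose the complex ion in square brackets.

Na2[IrCl5F]

Ligands: 1 fluoro (F, -1), 5 chloro (Cl, -1). Ligand charge sum = -6.
With Ir in oxidation state +4, the complex ion is [Ir...]^2−.
Charge balance with sodium (+1) requires 1 complex ion per 2 sodium.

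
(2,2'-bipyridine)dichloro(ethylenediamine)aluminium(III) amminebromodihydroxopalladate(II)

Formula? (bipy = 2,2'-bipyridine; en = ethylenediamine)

Cation [Al…]: ligand charges -2, Al(III) ⇒ ion charge 1+.
Anion [Pd…]: ligand charges -3, Pd(II) ⇒ ion charge 1−.

[Al(bipy)Cl2(en)][PdBr(NH3)(OH)2]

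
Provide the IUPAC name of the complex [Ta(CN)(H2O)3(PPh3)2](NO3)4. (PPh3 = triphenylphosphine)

The 4 nitrate counter-ions carry a total charge of -4, so each complex ion is 4+.
Ligand charges: 1×cyano (-1 each), 2×triphenylphosphine (neutral), 3×aqua (neutral); total -1. So Ta + (-1) = 4+, giving Ta = +5.
Ligands are named alphabetically: aqua before cyano before triphenylphosphine.

triaquacyanobis(triphenylphosphine)tantalum(V) nitrate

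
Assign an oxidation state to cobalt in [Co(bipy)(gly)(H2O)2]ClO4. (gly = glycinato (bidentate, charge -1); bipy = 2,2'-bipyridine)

1 perchlorate outside the brackets (-1 each) → the complex ion is 1+.
Ligand charges: 1×gly = -1; 2×H2O neutral; 1×bipy neutral; sum -1.
Co + (-1) = 1+ ⇒ Co is +2.

+2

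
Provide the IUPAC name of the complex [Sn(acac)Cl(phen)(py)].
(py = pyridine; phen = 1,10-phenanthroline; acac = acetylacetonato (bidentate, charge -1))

(acetylacetonato)chloro(1,10-phenanthroline)(pyridine)tin(II)

There is no counter-ion, so the complex is neutral overall.
Ligand charges: 1×pyridine (neutral), 1×1,10-phenanthroline (neutral), 1×acetylacetonato (-1 each), 1×chloro (-1 each); total -2. So Sn + (-2) = 0, giving Sn = +2.
Ligands are named alphabetically: acetylacetonato before chloro before phenanthroline before pyridine.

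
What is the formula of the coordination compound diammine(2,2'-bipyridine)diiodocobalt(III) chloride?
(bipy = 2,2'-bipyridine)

Ligands: 2 iodo (I, -1), 2 ammine (NH3, neutral), 1 2,2'-bipyridine (bipy, neutral). Ligand charge sum = -2.
Charge balance with chloride (-1) requires 1 complex ion per 1 chloride.

[Co(bipy)I2(NH3)2]Cl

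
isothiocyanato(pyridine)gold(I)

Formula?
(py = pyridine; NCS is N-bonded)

[Au(NCS)(py)]

Ligands: 1 pyridine (py, neutral), 1 isothiocyanato (NCS, -1). Ligand charge sum = -1.
With Au in oxidation state +1, the complex ion is [Au...].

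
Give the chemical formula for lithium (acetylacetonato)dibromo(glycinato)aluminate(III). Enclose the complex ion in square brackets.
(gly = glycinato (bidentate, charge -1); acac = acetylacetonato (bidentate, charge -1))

Li[Al(acac)Br2(gly)]

Ligands: 1 glycinato (gly, -1), 2 bromo (Br, -1), 1 acetylacetonato (acac, -1). Ligand charge sum = -4.
Charge balance with lithium (+1) requires 1 complex ion per 1 lithium.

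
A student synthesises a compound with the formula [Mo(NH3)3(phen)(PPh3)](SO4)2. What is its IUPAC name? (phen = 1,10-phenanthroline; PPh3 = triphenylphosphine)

triammine(1,10-phenanthroline)(triphenylphosphine)molybdenum(IV) sulfate

The 2 sulfate counter-ions carry a total charge of -4, so each complex ion is 4+.
Ligand charges: 1×1,10-phenanthroline (neutral), 1×triphenylphosphine (neutral), 3×ammine (neutral); total 0. So Mo + (0) = 4+, giving Mo = +4.
Ligands are named alphabetically: ammine before phenanthroline before triphenylphosphine.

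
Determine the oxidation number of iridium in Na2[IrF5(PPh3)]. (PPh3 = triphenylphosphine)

2 sodium outside the brackets (+1 each) → the complex ion is 2−.
Ligand charges: 1×PPh3 neutral; 5×F = -5; sum -5.
Ir + (-5) = 2− ⇒ Ir is +3.

+3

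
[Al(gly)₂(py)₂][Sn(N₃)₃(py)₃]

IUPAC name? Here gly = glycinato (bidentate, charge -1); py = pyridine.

Both ions are complex: the cation is named first with the plain metal name, the anion second with the -ate form; each ion's ligands are alphabetised independently.
Aluminium is always +3 in its complexes; the cation's ligand charges sum to -2, so the complex cation is 1+.
A 1:1 salt means the anion carries the equal and opposite charge, 1−.
Anion: ligand charges sum to -3; for the ion to be 1−, Sn = +2.

bis(glycinato)bis(pyridine)aluminium(III) triazidotris(pyridine)stannate(II)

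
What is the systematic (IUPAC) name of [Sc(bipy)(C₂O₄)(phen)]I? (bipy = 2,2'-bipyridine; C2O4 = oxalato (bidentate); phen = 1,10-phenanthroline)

The 1 iodide counter-ion carries a total charge of -1, so each complex ion is 1+.
Ligand charges: 1×2,2'-bipyridine (neutral), 1×oxalato (-2 each), 1×1,10-phenanthroline (neutral); total -2. So Sc + (-2) = 1+, giving Sc = +3.
Ligands are named alphabetically: bipyridine before oxalato before phenanthroline.

(2,2'-bipyridine)oxalato(1,10-phenanthroline)scandium(III) iodide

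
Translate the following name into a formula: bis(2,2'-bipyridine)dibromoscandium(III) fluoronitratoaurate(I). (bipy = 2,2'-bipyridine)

[Sc(bipy)2Br2][AuF(NO3)]

Cation [Sc…]: ligand charges -2, Sc(III) ⇒ ion charge 1+.
Anion [Au…]: ligand charges -2, Au(I) ⇒ ion charge 1−.
One 1+ cation balances one 1− anion.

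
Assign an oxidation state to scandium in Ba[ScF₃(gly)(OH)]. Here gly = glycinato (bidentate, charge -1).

+3

1 barium outside the brackets (+2 each) → the complex ion is 2−.
Ligand charges: 3×F = -3; 1×OH = -1; 1×gly = -1; sum -5.
Sc + (-5) = 2− ⇒ Sc is +3.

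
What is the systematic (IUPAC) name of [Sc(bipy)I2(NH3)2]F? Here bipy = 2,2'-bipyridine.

diammine(2,2'-bipyridine)diiodoscandium(III) fluoride

The 1 fluoride counter-ion carries a total charge of -1, so each complex ion is 1+.
Ligand charges: 2×ammine (neutral), 2×iodo (-1 each), 1×2,2'-bipyridine (neutral); total -2. So Sc + (-2) = 1+, giving Sc = +3.
Ligands are named alphabetically: ammine before bipyridine before iodo.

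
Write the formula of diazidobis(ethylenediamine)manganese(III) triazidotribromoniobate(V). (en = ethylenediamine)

[Mn(en)2(N3)2][NbBr3(N3)3]

Cation [Mn…]: ligand charges -2, Mn(III) ⇒ ion charge 1+.
Anion [Nb…]: ligand charges -6, Nb(V) ⇒ ion charge 1−.
One 1+ cation balances one 1− anion.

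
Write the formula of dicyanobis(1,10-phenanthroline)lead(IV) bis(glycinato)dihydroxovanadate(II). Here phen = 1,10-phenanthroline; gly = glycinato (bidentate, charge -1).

[Pb(CN)2(phen)2][V(gly)2(OH)2]

Cation [Pb…]: ligand charges -2, Pb(IV) ⇒ ion charge 2+.
Anion [V…]: ligand charges -4, V(II) ⇒ ion charge 2−.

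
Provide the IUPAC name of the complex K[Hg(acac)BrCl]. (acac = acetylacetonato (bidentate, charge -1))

The 1 potassium counter-ion carries a total charge of +1, so each complex ion is 1−.
Ligand charges: 1×bromo (-1 each), 1×chloro (-1 each), 1×acetylacetonato (-1 each); total -3. So Hg + (-3) = 1−, giving Hg = +2.
Ligands are named alphabetically: acetylacetonato before bromo before chloro.
The complex ion is anionic, so mercury takes the -ate form mercurate(II).

potassium (acetylacetonato)bromochloromercurate(II)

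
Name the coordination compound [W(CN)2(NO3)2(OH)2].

dicyanodihydroxodinitratotungsten(VI)

There is no counter-ion, so the complex is neutral overall.
Ligand charges: 2×hydroxo (-1 each), 2×nitrato (-1 each), 2×cyano (-1 each); total -6. So W + (-6) = 0, giving W = +6.
Ligands are named alphabetically: cyano before hydroxo before nitrato.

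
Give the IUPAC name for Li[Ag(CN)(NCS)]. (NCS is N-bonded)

lithium cyanoisothiocyanatoargentate(I)

The 1 lithium counter-ion carries a total charge of +1, so each complex ion is 1−.
Ligand charges: 1×isothiocyanato (-1 each), 1×cyano (-1 each); total -2. So Ag + (-2) = 1−, giving Ag = +1.
The complex ion is anionic, so silver takes the -ate form argentate(I).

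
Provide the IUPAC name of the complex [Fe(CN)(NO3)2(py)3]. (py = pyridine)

cyanodinitratotris(pyridine)iron(III)

There is no counter-ion, so the complex is neutral overall.
Ligand charges: 3×pyridine (neutral), 2×nitrato (-1 each), 1×cyano (-1 each); total -3. So Fe + (-3) = 0, giving Fe = +3.
Ligands are named alphabetically: cyano before nitrato before pyridine.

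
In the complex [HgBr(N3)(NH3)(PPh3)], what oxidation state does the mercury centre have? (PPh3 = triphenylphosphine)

+2

No counter-ion: the bracketed complex is neutral.
Ligand charges: 1×NH3 neutral; 1×Br = -1; 1×N3 = -1; 1×PPh3 neutral; sum -2.
Hg + (-2) = 0 ⇒ Hg is +2.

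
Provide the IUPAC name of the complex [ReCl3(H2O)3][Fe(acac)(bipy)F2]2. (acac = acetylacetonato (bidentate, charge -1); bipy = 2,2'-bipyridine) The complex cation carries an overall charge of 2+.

triaquatrichlororhenium(V) (acetylacetonato)(2,2'-bipyridine)difluoroferrate(II)

The complex cation is given as 2+; its ligand charges sum to -3, so Re = +5.
With 2 anions per cation, each anion must be 2/2 = 1−.
Anion: ligand charges sum to -3; for the ion to be 1−, Fe = +2.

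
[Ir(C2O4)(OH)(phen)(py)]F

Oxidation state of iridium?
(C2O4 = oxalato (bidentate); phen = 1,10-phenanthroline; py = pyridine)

+4

1 fluoride outside the brackets (-1 each) → the complex ion is 1+.
Ligand charges: 1×C2O4 = -2; 1×phen neutral; 1×py neutral; 1×OH = -1; sum -3.
Ir + (-3) = 1+ ⇒ Ir is +4.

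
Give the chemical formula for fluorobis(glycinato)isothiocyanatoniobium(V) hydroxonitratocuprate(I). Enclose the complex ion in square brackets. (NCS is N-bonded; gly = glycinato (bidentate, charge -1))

Cation [Nb…]: ligand charges -4, Nb(V) ⇒ ion charge 1+.
Anion [Cu…]: ligand charges -2, Cu(I) ⇒ ion charge 1−.

[NbF(gly)2(NCS)][Cu(NO3)(OH)]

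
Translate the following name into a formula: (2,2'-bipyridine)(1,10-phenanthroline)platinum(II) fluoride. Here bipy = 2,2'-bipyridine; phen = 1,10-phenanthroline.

Ligands: 1 2,2'-bipyridine (bipy, neutral), 1 1,10-phenanthroline (phen, neutral). Ligand charge sum = 0.
With Pt in oxidation state +2, the complex ion is [Pt...]^2+.
Charge balance with fluoride (-1) requires 1 complex ion per 2 fluoride.

[Pt(bipy)(phen)]F2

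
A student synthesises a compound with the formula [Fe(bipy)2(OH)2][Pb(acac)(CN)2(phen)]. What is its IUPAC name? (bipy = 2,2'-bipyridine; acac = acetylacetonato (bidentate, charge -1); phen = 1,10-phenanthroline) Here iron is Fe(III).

bis(2,2'-bipyridine)dihydroxoiron(III) (acetylacetonato)dicyano(1,10-phenanthroline)plumbate(II)

Both ions are complex: the cation is named first with the plain metal name, the anion second with the -ate form; each ion's ligands are alphabetised independently.
Fe is given as +3; the cation's ligand charges sum to -2, so the complex cation is 1+.
A 1:1 salt means the anion carries the equal and opposite charge, 1−.
Anion: ligand charges sum to -3; for the ion to be 1−, Pb = +2.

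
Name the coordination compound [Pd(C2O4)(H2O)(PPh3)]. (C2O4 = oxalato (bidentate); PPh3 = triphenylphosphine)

There is no counter-ion, so the complex is neutral overall.
Ligand charges: 1×aqua (neutral), 1×oxalato (-2 each), 1×triphenylphosphine (neutral); total -2. So Pd + (-2) = 0, giving Pd = +2.
Ligands are named alphabetically: aqua before oxalato before triphenylphosphine.

aquaoxalato(triphenylphosphine)palladium(II)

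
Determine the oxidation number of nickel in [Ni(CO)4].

No counter-ion: the bracketed complex is neutral.
Ligand charges: 4×CO neutral; sum 0.
Ni + (0) = 0 ⇒ Ni is 0.

0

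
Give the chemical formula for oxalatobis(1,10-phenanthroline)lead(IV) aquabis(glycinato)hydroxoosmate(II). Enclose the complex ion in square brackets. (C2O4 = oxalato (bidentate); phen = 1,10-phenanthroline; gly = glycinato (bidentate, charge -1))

[Pb(C2O4)(phen)2][Os(gly)2(H2O)(OH)]2

Cation [Pb…]: ligand charges -2, Pb(IV) ⇒ ion charge 2+.
Anion [Os…]: ligand charges -3, Os(II) ⇒ ion charge 1−.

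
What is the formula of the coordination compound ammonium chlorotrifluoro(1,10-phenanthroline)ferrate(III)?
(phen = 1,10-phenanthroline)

Ligands: 1 1,10-phenanthroline (phen, neutral), 3 fluoro (F, -1), 1 chloro (Cl, -1). Ligand charge sum = -4.
Charge balance with ammonium (+1) requires 1 complex ion per 1 ammonium.

NH4[FeClF3(phen)]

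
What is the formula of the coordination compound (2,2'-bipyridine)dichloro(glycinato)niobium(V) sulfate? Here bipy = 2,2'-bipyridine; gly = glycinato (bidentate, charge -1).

Ligands: 1 2,2'-bipyridine (bipy, neutral), 2 chloro (Cl, -1), 1 glycinato (gly, -1). Ligand charge sum = -3.
Charge balance with sulfate (-2) requires 1 complex ion per 1 sulfate.

[Nb(bipy)Cl2(gly)]SO4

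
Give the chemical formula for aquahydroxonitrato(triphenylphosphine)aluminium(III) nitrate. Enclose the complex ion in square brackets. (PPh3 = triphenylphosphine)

[Al(H2O)(NO3)(OH)(PPh3)]NO3

Ligands: 1 hydroxo (OH, -1), 1 triphenylphosphine (PPh3, neutral), 1 nitrato (NO3, -1), 1 aqua (H2O, neutral). Ligand charge sum = -2.
Charge balance with nitrate (-1) requires 1 complex ion per 1 nitrate.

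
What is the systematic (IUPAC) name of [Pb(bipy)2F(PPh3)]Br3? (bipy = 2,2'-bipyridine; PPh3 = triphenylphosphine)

The 3 bromide counter-ions carry a total charge of -3, so each complex ion is 3+.
Ligand charges: 1×fluoro (-1 each), 2×2,2'-bipyridine (neutral), 1×triphenylphosphine (neutral); total -1. So Pb + (-1) = 3+, giving Pb = +4.
Ligands are named alphabetically: bipyridine before fluoro before triphenylphosphine.

bis(2,2'-bipyridine)fluoro(triphenylphosphine)lead(IV) bromide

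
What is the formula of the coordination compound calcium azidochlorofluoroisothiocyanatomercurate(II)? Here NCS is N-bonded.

Ca[HgClF(N3)(NCS)]

Ligands: 1 fluoro (F, -1), 1 azido (N3, -1), 1 chloro (Cl, -1), 1 isothiocyanato (NCS, -1). Ligand charge sum = -4.
Charge balance with calcium (+2) requires 1 complex ion per 1 calcium.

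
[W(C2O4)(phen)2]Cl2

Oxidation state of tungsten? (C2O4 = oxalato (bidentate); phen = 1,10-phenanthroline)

+4

2 chloride outside the brackets (-1 each) → the complex ion is 2+.
Ligand charges: 1×C2O4 = -2; 2×phen neutral; sum -2.
W + (-2) = 2+ ⇒ W is +4.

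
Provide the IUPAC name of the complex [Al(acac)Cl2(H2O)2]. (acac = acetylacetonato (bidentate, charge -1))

There is no counter-ion, so the complex is neutral overall.
Ligand charges: 2×chloro (-1 each), 1×acetylacetonato (-1 each), 2×aqua (neutral); total -3. So Al + (-3) = 0, giving Al = +3.
Ligands are named alphabetically: acetylacetonato before aqua before chloro.

(acetylacetonato)diaquadichloroaluminium(III)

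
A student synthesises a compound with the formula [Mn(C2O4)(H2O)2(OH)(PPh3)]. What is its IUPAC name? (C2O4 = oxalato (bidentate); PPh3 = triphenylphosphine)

There is no counter-ion, so the complex is neutral overall.
Ligand charges: 1×oxalato (-2 each), 1×triphenylphosphine (neutral), 2×aqua (neutral), 1×hydroxo (-1 each); total -3. So Mn + (-3) = 0, giving Mn = +3.
Ligands are named alphabetically: aqua before hydroxo before oxalato before triphenylphosphine.

diaquahydroxooxalato(triphenylphosphine)manganese(III)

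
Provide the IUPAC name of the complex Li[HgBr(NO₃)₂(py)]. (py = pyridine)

The 1 lithium counter-ion carries a total charge of +1, so each complex ion is 1−.
Ligand charges: 1×bromo (-1 each), 1×pyridine (neutral), 2×nitrato (-1 each); total -3. So Hg + (-3) = 1−, giving Hg = +2.
Ligands are named alphabetically: bromo before nitrato before pyridine.
The complex ion is anionic, so mercury takes the -ate form mercurate(II).

lithium bromodinitrato(pyridine)mercurate(II)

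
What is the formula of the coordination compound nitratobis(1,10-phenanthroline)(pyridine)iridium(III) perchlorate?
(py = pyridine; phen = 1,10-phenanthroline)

Ligands: 1 nitrato (NO3, -1), 1 pyridine (py, neutral), 2 1,10-phenanthroline (phen, neutral). Ligand charge sum = -1.
Charge balance with perchlorate (-1) requires 1 complex ion per 2 perchlorate.

[Ir(NO3)(phen)2(py)](ClO4)2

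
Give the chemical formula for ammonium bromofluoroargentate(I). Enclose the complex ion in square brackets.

Ligands: 1 fluoro (F, -1), 1 bromo (Br, -1). Ligand charge sum = -2.
With Ag in oxidation state +1, the complex ion is [Ag...]^1−.
Charge balance with ammonium (+1) requires 1 complex ion per 1 ammonium.

NH4[AgBrF]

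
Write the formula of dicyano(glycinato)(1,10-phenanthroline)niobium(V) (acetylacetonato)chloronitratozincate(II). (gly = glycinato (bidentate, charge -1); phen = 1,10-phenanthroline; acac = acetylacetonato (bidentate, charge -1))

Cation [Nb…]: ligand charges -3, Nb(V) ⇒ ion charge 2+.
Anion [Zn…]: ligand charges -3, Zn(II) ⇒ ion charge 1−.
One 2+ cation requires 2 of the 1− anion.

[Nb(CN)2(gly)(phen)][Zn(acac)Cl(NO3)]2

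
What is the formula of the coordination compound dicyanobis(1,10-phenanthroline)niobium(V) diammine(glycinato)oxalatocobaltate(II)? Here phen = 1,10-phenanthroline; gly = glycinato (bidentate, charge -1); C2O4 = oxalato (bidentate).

[Nb(CN)2(phen)2][Co(C2O4)(gly)(NH3)2]3

Cation [Nb…]: ligand charges -2, Nb(V) ⇒ ion charge 3+.
Anion [Co…]: ligand charges -3, Co(II) ⇒ ion charge 1−.
One 3+ cation requires 3 of the 1− anion.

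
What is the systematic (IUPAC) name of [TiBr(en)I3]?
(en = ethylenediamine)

bromo(ethylenediamine)triiodotitanium(IV)

There is no counter-ion, so the complex is neutral overall.
Ligand charges: 1×ethylenediamine (neutral), 3×iodo (-1 each), 1×bromo (-1 each); total -4. So Ti + (-4) = 0, giving Ti = +4.
Ligands are named alphabetically: bromo before ethylenediamine before iodo.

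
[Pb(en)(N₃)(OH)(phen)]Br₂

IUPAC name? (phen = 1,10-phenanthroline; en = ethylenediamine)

The 2 bromide counter-ions carry a total charge of -2, so each complex ion is 2+.
Ligand charges: 1×azido (-1 each), 1×1,10-phenanthroline (neutral), 1×hydroxo (-1 each), 1×ethylenediamine (neutral); total -2. So Pb + (-2) = 2+, giving Pb = +4.
Ligands are named alphabetically: azido before ethylenediamine before hydroxo before phenanthroline.

azido(ethylenediamine)hydroxo(1,10-phenanthroline)lead(IV) bromide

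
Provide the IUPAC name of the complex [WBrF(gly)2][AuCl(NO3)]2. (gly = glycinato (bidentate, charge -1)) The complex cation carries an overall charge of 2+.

Both ions are complex: the cation is named first with the plain metal name, the anion second with the -ate form; each ion's ligands are alphabetised independently.
The complex cation is given as 2+; its ligand charges sum to -4, so W = +6.
With 2 anions per cation, each anion must be 2/2 = 1−.
Anion: ligand charges sum to -2; for the ion to be 1−, Au = +1.

bromofluorobis(glycinato)tungsten(VI) chloronitratoaurate(I)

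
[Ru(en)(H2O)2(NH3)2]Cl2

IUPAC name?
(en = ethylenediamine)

diamminediaqua(ethylenediamine)ruthenium(II) chloride

The 2 chloride counter-ions carry a total charge of -2, so each complex ion is 2+.
Ligand charges: 1×ethylenediamine (neutral), 2×aqua (neutral), 2×ammine (neutral); total 0. So Ru + (0) = 2+, giving Ru = +2.
Ligands are named alphabetically: ammine before aqua before ethylenediamine.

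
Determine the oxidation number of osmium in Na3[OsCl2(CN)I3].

+3

3 sodium outside the brackets (+1 each) → the complex ion is 3−.
Ligand charges: 2×Cl = -2; 3×I = -3; 1×CN = -1; sum -6.
Os + (-6) = 3− ⇒ Os is +3.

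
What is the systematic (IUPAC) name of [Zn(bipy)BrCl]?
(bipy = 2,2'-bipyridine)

(2,2'-bipyridine)bromochlorozinc(II)

There is no counter-ion, so the complex is neutral overall.
Ligand charges: 1×bromo (-1 each), 1×2,2'-bipyridine (neutral), 1×chloro (-1 each); total -2. So Zn + (-2) = 0, giving Zn = +2.
Ligands are named alphabetically: bipyridine before bromo before chloro.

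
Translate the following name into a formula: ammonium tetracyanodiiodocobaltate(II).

(NH4)4[Co(CN)4I2]

Ligands: 2 iodo (I, -1), 4 cyano (CN, -1). Ligand charge sum = -6.
With Co in oxidation state +2, the complex ion is [Co...]^4−.
Charge balance with ammonium (+1) requires 1 complex ion per 4 ammonium.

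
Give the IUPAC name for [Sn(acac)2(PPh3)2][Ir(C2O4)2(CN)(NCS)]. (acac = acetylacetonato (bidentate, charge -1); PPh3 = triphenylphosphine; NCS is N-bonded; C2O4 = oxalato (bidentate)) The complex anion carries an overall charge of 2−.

The complex anion is given as 2−; its ligand charges sum to -6, so Ir = +4.
A 1:1 salt means the cation carries the equal and opposite charge, 2+.
Cation: ligand charges sum to -2; for the ion to be 2+, Sn = +4.

bis(acetylacetonato)bis(triphenylphosphine)tin(IV) cyanoisothiocyanatodioxalatoiridate(IV)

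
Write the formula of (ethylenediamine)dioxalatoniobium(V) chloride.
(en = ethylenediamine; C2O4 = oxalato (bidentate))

Ligands: 1 ethylenediamine (en, neutral), 2 oxalato (C2O4, -2). Ligand charge sum = -4.
With Nb in oxidation state +5, the complex ion is [Nb...]^1+.
Charge balance with chloride (-1) requires 1 complex ion per 1 chloride.

[Nb(C2O4)2(en)]Cl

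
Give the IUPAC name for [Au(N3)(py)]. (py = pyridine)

There is no counter-ion, so the complex is neutral overall.
Ligand charges: 1×pyridine (neutral), 1×azido (-1 each); total -1. So Au + (-1) = 0, giving Au = +1.
Ligands are named alphabetically: azido before pyridine.

azido(pyridine)gold(I)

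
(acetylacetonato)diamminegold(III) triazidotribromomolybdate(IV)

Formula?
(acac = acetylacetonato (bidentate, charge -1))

[Au(acac)(NH3)2][MoBr3(N3)3]

Cation [Au…]: ligand charges -1, Au(III) ⇒ ion charge 2+.
Anion [Mo…]: ligand charges -6, Mo(IV) ⇒ ion charge 2−.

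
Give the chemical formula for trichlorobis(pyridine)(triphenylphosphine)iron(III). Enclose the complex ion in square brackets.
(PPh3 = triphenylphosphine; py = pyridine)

[FeCl3(PPh3)(py)2]

Ligands: 1 triphenylphosphine (PPh3, neutral), 2 pyridine (py, neutral), 3 chloro (Cl, -1). Ligand charge sum = -3.
With Fe in oxidation state +3, the complex ion is [Fe...].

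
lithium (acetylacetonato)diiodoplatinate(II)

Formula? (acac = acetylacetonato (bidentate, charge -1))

Ligands: 2 iodo (I, -1), 1 acetylacetonato (acac, -1). Ligand charge sum = -3.
Charge balance with lithium (+1) requires 1 complex ion per 1 lithium.

Li[Pt(acac)I2]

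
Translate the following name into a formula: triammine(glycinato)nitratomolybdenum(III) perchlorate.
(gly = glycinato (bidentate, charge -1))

[Mo(gly)(NH3)3(NO3)]ClO4

Ligands: 3 ammine (NH3, neutral), 1 glycinato (gly, -1), 1 nitrato (NO3, -1). Ligand charge sum = -2.
Charge balance with perchlorate (-1) requires 1 complex ion per 1 perchlorate.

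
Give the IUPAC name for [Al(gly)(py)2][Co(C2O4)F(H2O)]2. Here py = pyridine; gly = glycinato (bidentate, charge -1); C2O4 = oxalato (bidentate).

Both ions are complex: the cation is named first with the plain metal name, the anion second with the -ate form; each ion's ligands are alphabetised independently.
Aluminium is always +3 in its complexes; the cation's ligand charges sum to -1, so the complex cation is 2+.
With 2 anions per cation, each anion must be 2/2 = 1−.
Anion: ligand charges sum to -3; for the ion to be 1−, Co = +2.

(glycinato)bis(pyridine)aluminium(III) aquafluorooxalatocobaltate(II)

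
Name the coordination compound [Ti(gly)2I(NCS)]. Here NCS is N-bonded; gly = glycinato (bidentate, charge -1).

There is no counter-ion, so the complex is neutral overall.
Ligand charges: 1×isothiocyanato (-1 each), 1×iodo (-1 each), 2×glycinato (-1 each); total -4. So Ti + (-4) = 0, giving Ti = +4.
Ligands are named alphabetically: glycinato before iodo before isothiocyanato.

bis(glycinato)iodoisothiocyanatotitanium(IV)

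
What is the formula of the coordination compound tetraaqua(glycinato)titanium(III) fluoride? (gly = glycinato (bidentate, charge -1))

[Ti(gly)(H2O)4]F2

Ligands: 1 glycinato (gly, -1), 4 aqua (H2O, neutral). Ligand charge sum = -1.
Charge balance with fluoride (-1) requires 1 complex ion per 2 fluoride.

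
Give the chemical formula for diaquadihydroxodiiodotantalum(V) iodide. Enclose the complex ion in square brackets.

Ligands: 2 iodo (I, -1), 2 aqua (H2O, neutral), 2 hydroxo (OH, -1). Ligand charge sum = -4.
With Ta in oxidation state +5, the complex ion is [Ta...]^1+.
Charge balance with iodide (-1) requires 1 complex ion per 1 iodide.

[Ta(H2O)2I2(OH)2]I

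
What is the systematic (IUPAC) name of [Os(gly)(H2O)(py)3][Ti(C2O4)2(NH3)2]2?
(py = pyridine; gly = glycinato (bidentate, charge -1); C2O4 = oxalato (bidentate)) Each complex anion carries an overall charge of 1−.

aqua(glycinato)tris(pyridine)osmium(III) diamminedioxalatotitanate(III)

Both ions are complex: the cation is named first with the plain metal name, the anion second with the -ate form; each ion's ligands are alphabetised independently.
The complex anion is given as 1−; its ligand charges sum to -4, so Ti = +3.
With 2 anions per cation, the cation must be 2×1 = 2+.
Cation: ligand charges sum to -1; for the ion to be 2+, Os = +3.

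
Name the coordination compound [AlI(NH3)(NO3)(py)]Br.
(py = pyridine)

ammineiodonitrato(pyridine)aluminium(III) bromide

The 1 bromide counter-ion carries a total charge of -1, so each complex ion is 1+.
Ligand charges: 1×pyridine (neutral), 1×nitrato (-1 each), 1×ammine (neutral), 1×iodo (-1 each); total -2. So Al + (-2) = 1+, giving Al = +3.
Ligands are named alphabetically: ammine before iodo before nitrato before pyridine.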